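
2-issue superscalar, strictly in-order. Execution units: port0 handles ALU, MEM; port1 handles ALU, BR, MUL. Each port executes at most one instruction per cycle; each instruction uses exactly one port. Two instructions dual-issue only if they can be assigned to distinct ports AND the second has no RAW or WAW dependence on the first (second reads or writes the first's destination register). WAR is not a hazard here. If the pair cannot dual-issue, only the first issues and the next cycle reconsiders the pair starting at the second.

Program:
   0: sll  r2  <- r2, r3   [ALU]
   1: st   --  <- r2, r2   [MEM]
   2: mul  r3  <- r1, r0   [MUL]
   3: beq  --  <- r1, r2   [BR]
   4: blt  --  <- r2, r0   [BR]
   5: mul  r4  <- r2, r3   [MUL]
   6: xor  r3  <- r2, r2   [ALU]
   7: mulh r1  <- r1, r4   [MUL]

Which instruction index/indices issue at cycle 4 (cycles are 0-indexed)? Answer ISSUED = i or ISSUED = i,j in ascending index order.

#0 head=0: sll i0 RAW r2
#1 head=1: st mul i1/i2 dual
#2 head=3: beq i3 no-port BR/BR
#3 head=4: blt i4 no-port BR/MUL
#4 head=5: mul xor i5/i6 dual
#5 head=7: mulh i7 tail

ISSUED = 5,6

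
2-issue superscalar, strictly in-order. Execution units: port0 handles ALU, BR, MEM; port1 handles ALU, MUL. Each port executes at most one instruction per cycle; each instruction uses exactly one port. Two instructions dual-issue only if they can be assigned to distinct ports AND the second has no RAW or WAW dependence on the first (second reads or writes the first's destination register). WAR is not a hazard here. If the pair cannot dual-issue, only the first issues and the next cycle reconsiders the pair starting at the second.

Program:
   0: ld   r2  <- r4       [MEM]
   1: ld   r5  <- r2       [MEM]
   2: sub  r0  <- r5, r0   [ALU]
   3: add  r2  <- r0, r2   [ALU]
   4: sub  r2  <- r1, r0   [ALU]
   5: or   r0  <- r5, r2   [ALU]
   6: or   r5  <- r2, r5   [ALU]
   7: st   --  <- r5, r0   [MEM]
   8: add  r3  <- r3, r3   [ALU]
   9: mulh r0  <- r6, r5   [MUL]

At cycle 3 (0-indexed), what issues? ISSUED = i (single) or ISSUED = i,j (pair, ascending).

ISSUED = 3

0. ld @i0  | no-port MEM/MEM
1. ld @i1  | RAW r5
2. sub @i2  | RAW r0
3. add @i3  | WAW r2
4. sub @i4  | RAW r2
5. or;or @i5+i6  | dual
6. st;add @i7+i8  | dual
7. mulh @i9  | tail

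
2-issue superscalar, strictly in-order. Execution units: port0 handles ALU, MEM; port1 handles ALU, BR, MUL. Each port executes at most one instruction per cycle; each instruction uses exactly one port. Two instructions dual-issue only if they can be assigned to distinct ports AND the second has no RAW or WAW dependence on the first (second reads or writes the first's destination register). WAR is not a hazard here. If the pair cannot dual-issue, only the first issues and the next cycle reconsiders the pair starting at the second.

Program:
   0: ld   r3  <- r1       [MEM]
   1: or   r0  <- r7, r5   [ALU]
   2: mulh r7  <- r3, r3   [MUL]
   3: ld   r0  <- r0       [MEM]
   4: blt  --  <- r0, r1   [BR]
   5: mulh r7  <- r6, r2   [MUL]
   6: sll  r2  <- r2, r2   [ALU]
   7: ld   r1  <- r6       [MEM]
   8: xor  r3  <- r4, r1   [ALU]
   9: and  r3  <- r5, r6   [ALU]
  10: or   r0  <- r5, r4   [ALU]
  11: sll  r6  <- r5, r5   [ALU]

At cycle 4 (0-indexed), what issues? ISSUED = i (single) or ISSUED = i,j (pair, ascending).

ISSUED = 7

  cy0 -> i0+i1 (ld/or) pair
  cy1 -> i2+i3 (mulh/ld) pair
  cy2 -> i4 (blt) no-port BR/MUL
  cy3 -> i5+i6 (mulh/sll) pair
  cy4 -> i7 (ld) RAW r1
  cy5 -> i8 (xor) WAW r3
  cy6 -> i9+i10 (and/or) pair
  cy7 -> i11 (sll) tail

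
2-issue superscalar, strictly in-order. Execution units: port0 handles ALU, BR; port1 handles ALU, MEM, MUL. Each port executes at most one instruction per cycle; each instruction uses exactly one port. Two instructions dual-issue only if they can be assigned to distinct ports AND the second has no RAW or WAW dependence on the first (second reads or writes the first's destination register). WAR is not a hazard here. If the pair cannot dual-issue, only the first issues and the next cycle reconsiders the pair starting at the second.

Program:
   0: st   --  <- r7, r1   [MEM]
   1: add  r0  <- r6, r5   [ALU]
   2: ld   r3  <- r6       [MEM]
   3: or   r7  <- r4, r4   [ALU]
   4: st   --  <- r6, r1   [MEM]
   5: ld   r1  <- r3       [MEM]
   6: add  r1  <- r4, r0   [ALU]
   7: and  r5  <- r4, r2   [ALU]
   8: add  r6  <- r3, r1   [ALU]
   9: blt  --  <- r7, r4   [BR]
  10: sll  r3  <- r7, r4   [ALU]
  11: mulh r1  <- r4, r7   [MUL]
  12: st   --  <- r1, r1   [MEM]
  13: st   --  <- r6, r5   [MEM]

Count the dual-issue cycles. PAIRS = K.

PAIRS = 5

t=0 i0,i1:st;add ; 2-wide
t=1 i2,i3:ld;or ; 2-wide
t=2 i4:st ; no-port MEM/MEM
t=3 i5:ld ; WAW r1
t=4 i6,i7:add;and ; 2-wide
t=5 i8,i9:add;blt ; 2-wide
t=6 i10,i11:sll;mulh ; 2-wide
t=7 i12:st ; no-port MEM/MEM
t=8 i13:st ; tail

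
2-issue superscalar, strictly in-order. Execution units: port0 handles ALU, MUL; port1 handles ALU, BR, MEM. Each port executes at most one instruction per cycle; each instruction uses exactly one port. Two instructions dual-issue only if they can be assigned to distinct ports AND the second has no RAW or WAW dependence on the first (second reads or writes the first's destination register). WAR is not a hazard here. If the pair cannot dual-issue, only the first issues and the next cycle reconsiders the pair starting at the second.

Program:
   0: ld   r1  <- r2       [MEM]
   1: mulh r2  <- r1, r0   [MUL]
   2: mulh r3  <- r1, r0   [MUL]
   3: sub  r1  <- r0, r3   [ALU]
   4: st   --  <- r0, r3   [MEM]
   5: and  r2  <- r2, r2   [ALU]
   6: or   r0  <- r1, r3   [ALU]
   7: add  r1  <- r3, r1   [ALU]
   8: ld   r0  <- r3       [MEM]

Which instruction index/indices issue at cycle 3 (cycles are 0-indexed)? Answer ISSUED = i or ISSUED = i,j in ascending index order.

ISSUED = 3,4

  cy0 -> i0 (ld.MEM) RAW r1
  cy1 -> i1 (mulh.MUL) no-port MUL/MUL
  cy2 -> i2 (mulh.MUL) RAW r3
  cy3 -> i3/i4 (sub.ALU/st.MEM) 2-wide
  cy4 -> i5/i6 (and.ALU/or.ALU) 2-wide
  cy5 -> i7/i8 (add.ALU/ld.MEM) 2-wide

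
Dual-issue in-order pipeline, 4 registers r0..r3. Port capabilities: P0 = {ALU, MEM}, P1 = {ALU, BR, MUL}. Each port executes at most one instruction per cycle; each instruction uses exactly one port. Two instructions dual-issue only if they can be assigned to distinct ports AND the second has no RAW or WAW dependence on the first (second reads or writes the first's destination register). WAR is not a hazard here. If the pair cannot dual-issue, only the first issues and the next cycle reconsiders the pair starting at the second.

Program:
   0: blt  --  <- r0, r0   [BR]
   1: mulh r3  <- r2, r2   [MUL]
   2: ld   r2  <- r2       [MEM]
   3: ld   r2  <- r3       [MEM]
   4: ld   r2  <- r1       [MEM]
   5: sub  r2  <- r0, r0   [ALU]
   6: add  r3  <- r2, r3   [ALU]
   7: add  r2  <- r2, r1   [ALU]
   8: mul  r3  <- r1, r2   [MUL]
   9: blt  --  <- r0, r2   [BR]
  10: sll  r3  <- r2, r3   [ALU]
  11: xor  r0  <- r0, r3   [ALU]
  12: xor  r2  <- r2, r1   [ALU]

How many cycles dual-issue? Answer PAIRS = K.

PAIRS = 4

0. blt @i0  | no-port BR/MUL
1. mulh;ld @i1,i2  | 2-wide
2. ld @i3  | no-port MEM/MEM
3. ld @i4  | WAW r2
4. sub @i5  | RAW r2
5. add;add @i6,i7  | 2-wide
6. mul @i8  | no-port MUL/BR
7. blt;sll @i9,i10  | 2-wide
8. xor;xor @i11,i12  | 2-wide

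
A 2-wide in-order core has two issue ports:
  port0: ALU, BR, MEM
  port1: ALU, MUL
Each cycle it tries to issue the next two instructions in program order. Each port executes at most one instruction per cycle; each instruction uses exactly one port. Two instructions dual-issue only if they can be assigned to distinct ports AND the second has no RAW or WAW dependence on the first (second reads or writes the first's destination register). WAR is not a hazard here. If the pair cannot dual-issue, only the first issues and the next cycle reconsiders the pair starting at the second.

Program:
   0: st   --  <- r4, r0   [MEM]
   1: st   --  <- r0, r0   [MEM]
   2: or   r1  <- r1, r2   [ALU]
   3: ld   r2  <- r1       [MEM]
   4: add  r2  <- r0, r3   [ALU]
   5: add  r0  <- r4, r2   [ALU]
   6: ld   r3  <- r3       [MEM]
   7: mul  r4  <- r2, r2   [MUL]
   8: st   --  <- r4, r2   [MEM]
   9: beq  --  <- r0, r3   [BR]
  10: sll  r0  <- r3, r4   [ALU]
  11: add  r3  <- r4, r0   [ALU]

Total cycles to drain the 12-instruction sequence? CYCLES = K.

CYCLES = 9

0. st @i0  | no-port MEM/MEM
1. st/or @i1,i2  | 2-wide
2. ld @i3  | WAW r2
3. add @i4  | RAW r2
4. add/ld @i5,i6  | 2-wide
5. mul @i7  | RAW r4
6. st @i8  | no-port MEM/BR
7. beq/sll @i9,i10  | 2-wide
8. add @i11  | tail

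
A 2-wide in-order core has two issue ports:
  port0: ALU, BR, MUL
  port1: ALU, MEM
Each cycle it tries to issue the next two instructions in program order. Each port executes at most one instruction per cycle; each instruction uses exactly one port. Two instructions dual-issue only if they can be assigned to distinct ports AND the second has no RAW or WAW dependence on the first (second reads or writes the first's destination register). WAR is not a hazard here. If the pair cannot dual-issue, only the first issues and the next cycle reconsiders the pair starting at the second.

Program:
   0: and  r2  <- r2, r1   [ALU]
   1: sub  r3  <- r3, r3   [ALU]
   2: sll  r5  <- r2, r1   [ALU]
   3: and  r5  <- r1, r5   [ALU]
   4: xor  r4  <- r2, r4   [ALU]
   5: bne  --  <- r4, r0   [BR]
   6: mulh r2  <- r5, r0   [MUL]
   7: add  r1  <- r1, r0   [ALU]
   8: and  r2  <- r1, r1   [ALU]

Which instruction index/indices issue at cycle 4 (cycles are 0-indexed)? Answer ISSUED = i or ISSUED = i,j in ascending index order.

t=0 i0,i1:and.ALU/sub.ALU ; pair
t=1 i2:sll.ALU ; RAW+WAW r5
t=2 i3,i4:and.ALU/xor.ALU ; pair
t=3 i5:bne.BR ; no-port BR/MUL
t=4 i6,i7:mulh.MUL/add.ALU ; pair
t=5 i8:and.ALU ; tail

ISSUED = 6,7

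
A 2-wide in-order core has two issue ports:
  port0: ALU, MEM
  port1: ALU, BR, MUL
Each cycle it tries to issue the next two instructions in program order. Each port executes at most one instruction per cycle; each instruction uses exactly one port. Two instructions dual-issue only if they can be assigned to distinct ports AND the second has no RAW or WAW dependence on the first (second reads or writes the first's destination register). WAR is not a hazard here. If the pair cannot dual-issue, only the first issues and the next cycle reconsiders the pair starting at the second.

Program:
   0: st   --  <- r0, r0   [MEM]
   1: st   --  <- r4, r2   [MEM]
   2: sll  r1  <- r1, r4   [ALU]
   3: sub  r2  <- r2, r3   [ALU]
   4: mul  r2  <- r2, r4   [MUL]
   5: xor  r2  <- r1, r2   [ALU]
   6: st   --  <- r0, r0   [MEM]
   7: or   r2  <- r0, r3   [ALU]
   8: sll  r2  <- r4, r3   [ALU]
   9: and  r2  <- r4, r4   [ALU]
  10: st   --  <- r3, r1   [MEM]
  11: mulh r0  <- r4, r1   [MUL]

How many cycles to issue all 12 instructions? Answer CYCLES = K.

#0 head=0: st i0 no-port MEM/MEM
#1 head=1: st;sll i1+i2 pair
#2 head=3: sub i3 RAW+WAW r2
#3 head=4: mul i4 RAW+WAW r2
#4 head=5: xor;st i5+i6 pair
#5 head=7: or i7 WAW r2
#6 head=8: sll i8 WAW r2
#7 head=9: and;st i9+i10 pair
#8 head=11: mulh i11 tail

CYCLES = 9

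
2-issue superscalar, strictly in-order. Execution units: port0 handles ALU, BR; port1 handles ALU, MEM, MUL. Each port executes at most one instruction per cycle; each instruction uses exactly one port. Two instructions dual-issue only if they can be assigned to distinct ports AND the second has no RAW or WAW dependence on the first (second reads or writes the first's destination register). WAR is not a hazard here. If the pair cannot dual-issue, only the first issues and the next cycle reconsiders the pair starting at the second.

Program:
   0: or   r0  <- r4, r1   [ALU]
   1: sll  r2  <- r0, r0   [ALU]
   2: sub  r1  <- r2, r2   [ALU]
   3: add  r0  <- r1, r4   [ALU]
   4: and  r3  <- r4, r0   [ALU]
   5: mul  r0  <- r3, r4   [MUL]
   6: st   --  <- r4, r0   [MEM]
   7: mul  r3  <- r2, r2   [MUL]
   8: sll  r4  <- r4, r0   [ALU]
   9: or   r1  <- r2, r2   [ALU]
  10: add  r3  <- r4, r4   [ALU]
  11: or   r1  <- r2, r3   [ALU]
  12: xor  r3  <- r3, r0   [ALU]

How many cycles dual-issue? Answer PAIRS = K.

PAIRS = 3

0. or @i0  | RAW r0
1. sll @i1  | RAW r2
2. sub @i2  | RAW r1
3. add @i3  | RAW r0
4. and @i4  | RAW r3
5. mul @i5  | no-port MUL/MEM
6. st @i6  | no-port MEM/MUL
7. mul+sll @i7/i8  | pair
8. or+add @i9/i10  | pair
9. or+xor @i11/i12  | pair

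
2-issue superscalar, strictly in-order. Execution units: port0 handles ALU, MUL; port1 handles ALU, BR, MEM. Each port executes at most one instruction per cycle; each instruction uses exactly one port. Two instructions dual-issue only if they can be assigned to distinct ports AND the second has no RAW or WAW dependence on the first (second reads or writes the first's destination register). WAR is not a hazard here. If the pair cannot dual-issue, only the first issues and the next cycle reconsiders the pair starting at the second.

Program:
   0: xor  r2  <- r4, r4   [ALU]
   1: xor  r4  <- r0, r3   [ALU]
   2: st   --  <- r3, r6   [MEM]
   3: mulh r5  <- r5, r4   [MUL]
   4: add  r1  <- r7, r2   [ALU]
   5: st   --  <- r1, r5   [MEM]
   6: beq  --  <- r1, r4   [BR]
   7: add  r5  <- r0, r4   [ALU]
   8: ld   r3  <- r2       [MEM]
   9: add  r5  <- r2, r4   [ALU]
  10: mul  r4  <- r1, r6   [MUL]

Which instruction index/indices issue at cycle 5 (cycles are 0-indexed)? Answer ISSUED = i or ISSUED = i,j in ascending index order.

[0] i0,i1  xor/xor  -- dual
[1] i2,i3  st/mulh  -- dual
[2] i4  add  -- RAW r1
[3] i5  st  -- no-port MEM/BR
[4] i6,i7  beq/add  -- dual
[5] i8,i9  ld/add  -- dual
[6] i10  mul  -- tail

ISSUED = 8,9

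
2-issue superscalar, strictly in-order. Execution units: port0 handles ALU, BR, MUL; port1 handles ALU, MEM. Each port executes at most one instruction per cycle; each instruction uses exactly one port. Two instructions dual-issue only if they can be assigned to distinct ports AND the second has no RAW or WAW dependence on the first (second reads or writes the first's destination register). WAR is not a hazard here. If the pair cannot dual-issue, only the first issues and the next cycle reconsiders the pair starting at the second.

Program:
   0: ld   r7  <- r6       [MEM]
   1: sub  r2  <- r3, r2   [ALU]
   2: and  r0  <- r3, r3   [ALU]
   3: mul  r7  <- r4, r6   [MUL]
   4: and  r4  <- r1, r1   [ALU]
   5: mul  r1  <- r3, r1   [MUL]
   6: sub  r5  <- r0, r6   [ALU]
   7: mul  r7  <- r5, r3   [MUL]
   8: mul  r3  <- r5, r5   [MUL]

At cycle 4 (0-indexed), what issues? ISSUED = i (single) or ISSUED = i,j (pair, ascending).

  cy0 -> i0&i1 (ld/sub) pair
  cy1 -> i2&i3 (and/mul) pair
  cy2 -> i4&i5 (and/mul) pair
  cy3 -> i6 (sub) RAW r5
  cy4 -> i7 (mul) no-port MUL/MUL
  cy5 -> i8 (mul) tail

ISSUED = 7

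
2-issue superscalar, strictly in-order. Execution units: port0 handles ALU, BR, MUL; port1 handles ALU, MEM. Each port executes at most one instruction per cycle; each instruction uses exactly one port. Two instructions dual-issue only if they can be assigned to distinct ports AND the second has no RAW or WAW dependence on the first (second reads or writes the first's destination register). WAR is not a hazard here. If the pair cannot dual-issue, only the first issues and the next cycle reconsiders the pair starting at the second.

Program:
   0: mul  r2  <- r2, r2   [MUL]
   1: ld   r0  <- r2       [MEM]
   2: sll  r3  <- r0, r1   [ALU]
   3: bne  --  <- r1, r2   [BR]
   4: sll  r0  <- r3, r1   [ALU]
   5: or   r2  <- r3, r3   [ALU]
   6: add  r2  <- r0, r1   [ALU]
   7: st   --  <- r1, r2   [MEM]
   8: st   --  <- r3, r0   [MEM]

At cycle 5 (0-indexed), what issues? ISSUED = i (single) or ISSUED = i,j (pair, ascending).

ISSUED = 7

0. mul @i0  | RAW r2
1. ld @i1  | RAW r0
2. sll;bne @i2&i3  | dual
3. sll;or @i4&i5  | dual
4. add @i6  | RAW r2
5. st @i7  | no-port MEM/MEM
6. st @i8  | tail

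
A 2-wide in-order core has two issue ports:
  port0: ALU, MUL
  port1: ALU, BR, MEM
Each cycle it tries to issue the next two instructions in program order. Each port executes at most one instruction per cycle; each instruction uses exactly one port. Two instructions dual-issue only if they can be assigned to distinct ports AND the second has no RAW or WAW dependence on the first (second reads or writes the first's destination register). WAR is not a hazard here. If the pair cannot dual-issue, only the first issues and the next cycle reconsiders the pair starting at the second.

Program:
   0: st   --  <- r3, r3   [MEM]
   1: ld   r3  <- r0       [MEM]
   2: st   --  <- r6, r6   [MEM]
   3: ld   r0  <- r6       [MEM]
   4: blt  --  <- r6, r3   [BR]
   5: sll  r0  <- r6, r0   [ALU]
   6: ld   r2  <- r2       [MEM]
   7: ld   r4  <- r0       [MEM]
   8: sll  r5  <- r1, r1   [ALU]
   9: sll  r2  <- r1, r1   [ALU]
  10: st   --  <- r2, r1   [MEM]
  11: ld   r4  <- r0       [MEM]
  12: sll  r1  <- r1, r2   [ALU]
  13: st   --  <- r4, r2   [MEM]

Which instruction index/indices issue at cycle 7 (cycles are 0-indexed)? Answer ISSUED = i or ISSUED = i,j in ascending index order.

ISSUED = 9

#0 head=0: st i0 no-port MEM/MEM
#1 head=1: ld i1 no-port MEM/MEM
#2 head=2: st i2 no-port MEM/MEM
#3 head=3: ld i3 no-port MEM/BR
#4 head=4: blt sll i4+i5 dual
#5 head=6: ld i6 no-port MEM/MEM
#6 head=7: ld sll i7+i8 dual
#7 head=9: sll i9 RAW r2
#8 head=10: st i10 no-port MEM/MEM
#9 head=11: ld sll i11+i12 dual
#10 head=13: st i13 tail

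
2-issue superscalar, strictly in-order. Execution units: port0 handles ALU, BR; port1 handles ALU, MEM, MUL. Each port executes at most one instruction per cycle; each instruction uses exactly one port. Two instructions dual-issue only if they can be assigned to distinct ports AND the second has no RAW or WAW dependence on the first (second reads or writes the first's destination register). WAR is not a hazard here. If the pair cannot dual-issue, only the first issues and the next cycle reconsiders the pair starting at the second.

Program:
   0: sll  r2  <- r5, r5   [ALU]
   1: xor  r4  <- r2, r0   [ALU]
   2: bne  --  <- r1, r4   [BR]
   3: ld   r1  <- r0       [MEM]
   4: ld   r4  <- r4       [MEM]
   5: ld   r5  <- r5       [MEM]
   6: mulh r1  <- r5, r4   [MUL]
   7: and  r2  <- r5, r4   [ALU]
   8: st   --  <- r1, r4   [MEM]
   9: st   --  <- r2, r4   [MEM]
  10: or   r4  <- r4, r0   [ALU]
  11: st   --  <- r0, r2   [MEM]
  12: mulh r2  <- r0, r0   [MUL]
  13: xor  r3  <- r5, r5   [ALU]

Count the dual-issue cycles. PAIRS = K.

t=0 i0:sll.ALU ; RAW r2
t=1 i1:xor.ALU ; RAW r4
t=2 i2+i3:bne.BR/ld.MEM ; pair
t=3 i4:ld.MEM ; no-port MEM/MEM
t=4 i5:ld.MEM ; no-port MEM/MUL
t=5 i6+i7:mulh.MUL/and.ALU ; pair
t=6 i8:st.MEM ; no-port MEM/MEM
t=7 i9+i10:st.MEM/or.ALU ; pair
t=8 i11:st.MEM ; no-port MEM/MUL
t=9 i12+i13:mulh.MUL/xor.ALU ; pair

PAIRS = 4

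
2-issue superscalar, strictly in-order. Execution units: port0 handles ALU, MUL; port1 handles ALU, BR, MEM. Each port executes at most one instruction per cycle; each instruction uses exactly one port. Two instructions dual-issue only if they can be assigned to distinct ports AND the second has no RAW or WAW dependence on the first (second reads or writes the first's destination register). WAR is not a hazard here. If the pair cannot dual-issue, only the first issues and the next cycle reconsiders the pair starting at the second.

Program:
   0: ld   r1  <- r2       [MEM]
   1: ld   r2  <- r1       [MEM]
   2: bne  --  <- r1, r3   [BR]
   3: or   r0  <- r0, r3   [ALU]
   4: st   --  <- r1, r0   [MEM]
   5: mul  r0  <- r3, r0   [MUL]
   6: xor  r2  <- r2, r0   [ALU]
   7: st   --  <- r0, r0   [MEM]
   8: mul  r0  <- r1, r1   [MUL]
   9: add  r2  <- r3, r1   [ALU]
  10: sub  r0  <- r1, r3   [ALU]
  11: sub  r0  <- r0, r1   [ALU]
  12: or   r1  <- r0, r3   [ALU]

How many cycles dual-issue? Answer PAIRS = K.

PAIRS = 4

  cy0 -> i0 (ld) no-port MEM/MEM
  cy1 -> i1 (ld) no-port MEM/BR
  cy2 -> i2&i3 (bne;or) pair
  cy3 -> i4&i5 (st;mul) pair
  cy4 -> i6&i7 (xor;st) pair
  cy5 -> i8&i9 (mul;add) pair
  cy6 -> i10 (sub) RAW+WAW r0
  cy7 -> i11 (sub) RAW r0
  cy8 -> i12 (or) tail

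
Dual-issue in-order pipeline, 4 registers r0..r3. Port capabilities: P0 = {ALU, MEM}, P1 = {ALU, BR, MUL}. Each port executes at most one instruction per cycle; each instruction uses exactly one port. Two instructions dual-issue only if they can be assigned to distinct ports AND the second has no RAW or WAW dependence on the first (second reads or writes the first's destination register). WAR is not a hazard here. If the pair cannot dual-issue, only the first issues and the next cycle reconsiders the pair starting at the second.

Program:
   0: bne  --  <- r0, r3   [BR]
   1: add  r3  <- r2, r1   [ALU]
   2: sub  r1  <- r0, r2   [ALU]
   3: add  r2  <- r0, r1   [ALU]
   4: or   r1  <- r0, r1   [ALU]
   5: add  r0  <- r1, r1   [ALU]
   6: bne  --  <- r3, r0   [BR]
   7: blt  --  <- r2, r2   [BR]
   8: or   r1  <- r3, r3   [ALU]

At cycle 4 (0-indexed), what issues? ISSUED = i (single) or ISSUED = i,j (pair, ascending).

ISSUED = 6

c0: i0/i1 bne.BR+add.ALU  pair
c1: i2 sub.ALU  RAW r1
c2: i3/i4 add.ALU+or.ALU  pair
c3: i5 add.ALU  RAW r0
c4: i6 bne.BR  no-port BR/BR
c5: i7/i8 blt.BR+or.ALU  pair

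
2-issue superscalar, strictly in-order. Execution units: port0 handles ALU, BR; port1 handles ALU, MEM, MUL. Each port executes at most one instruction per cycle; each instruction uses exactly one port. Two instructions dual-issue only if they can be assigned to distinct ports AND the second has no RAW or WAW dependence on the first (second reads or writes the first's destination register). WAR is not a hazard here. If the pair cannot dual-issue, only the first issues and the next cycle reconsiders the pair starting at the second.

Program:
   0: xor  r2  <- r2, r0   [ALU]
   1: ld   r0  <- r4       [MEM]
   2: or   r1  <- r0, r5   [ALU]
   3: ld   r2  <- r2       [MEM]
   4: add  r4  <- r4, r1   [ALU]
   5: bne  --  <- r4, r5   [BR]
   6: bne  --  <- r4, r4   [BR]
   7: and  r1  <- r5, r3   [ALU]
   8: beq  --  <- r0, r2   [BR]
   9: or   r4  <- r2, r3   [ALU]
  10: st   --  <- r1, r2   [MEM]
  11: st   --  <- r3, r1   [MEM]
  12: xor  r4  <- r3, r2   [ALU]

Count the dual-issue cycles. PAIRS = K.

c0: i0+i1 xor.ALU/ld.MEM  2-wide
c1: i2+i3 or.ALU/ld.MEM  2-wide
c2: i4 add.ALU  RAW r4
c3: i5 bne.BR  no-port BR/BR
c4: i6+i7 bne.BR/and.ALU  2-wide
c5: i8+i9 beq.BR/or.ALU  2-wide
c6: i10 st.MEM  no-port MEM/MEM
c7: i11+i12 st.MEM/xor.ALU  2-wide

PAIRS = 5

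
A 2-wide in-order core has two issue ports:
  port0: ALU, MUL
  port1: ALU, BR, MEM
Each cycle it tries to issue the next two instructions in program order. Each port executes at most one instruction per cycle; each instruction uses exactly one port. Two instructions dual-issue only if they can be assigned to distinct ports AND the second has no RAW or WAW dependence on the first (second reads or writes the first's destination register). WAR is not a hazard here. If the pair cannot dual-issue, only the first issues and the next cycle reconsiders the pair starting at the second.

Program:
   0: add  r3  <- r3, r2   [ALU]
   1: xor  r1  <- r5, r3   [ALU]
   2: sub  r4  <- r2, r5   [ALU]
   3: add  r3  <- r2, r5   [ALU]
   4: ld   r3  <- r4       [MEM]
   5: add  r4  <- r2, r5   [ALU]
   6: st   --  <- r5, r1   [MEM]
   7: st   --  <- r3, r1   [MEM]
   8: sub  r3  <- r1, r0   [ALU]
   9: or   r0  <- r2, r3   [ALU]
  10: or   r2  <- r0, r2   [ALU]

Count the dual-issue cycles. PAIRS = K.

PAIRS = 3

t=0 i0:add.ALU ; RAW r3
t=1 i1+i2:xor.ALU sub.ALU ; pair
t=2 i3:add.ALU ; WAW r3
t=3 i4+i5:ld.MEM add.ALU ; pair
t=4 i6:st.MEM ; no-port MEM/MEM
t=5 i7+i8:st.MEM sub.ALU ; pair
t=6 i9:or.ALU ; RAW r0
t=7 i10:or.ALU ; tail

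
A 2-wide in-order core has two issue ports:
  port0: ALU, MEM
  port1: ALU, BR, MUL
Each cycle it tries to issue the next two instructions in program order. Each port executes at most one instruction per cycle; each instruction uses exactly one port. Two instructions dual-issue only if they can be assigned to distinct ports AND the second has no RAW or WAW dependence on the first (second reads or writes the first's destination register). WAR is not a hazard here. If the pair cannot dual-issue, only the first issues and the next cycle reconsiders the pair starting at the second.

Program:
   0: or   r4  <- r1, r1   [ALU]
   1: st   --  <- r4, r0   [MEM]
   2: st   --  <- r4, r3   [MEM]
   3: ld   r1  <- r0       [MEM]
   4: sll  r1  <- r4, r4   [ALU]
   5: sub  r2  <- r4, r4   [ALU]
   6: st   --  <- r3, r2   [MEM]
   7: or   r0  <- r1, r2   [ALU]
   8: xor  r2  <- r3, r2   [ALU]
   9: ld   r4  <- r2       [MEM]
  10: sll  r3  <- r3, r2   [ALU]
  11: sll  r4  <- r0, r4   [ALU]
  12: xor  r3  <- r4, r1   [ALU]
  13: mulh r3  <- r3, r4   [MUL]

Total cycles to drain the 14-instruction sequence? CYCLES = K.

t=0 i0:or.ALU ; RAW r4
t=1 i1:st.MEM ; no-port MEM/MEM
t=2 i2:st.MEM ; no-port MEM/MEM
t=3 i3:ld.MEM ; WAW r1
t=4 i4&i5:sll.ALU+sub.ALU ; 2-wide
t=5 i6&i7:st.MEM+or.ALU ; 2-wide
t=6 i8:xor.ALU ; RAW r2
t=7 i9&i10:ld.MEM+sll.ALU ; 2-wide
t=8 i11:sll.ALU ; RAW r4
t=9 i12:xor.ALU ; RAW+WAW r3
t=10 i13:mulh.MUL ; tail

CYCLES = 11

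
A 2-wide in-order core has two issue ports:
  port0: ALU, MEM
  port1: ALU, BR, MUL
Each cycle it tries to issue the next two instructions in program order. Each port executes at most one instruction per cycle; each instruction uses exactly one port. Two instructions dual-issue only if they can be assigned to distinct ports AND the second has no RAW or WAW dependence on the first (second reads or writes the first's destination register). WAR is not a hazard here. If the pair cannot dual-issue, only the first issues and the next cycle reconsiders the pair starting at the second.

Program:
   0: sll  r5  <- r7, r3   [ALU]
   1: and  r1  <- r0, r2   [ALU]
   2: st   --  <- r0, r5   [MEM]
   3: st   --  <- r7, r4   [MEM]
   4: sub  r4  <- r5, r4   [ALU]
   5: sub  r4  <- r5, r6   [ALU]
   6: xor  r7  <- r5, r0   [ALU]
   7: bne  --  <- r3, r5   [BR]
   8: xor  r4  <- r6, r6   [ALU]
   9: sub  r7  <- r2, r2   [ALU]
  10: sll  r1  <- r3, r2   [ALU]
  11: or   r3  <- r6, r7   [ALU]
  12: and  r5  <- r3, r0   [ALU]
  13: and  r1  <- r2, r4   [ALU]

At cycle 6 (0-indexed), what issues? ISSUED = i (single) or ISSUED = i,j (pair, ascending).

t=0 i0&i1:sll.ALU and.ALU ; 2-wide
t=1 i2:st.MEM ; no-port MEM/MEM
t=2 i3&i4:st.MEM sub.ALU ; 2-wide
t=3 i5&i6:sub.ALU xor.ALU ; 2-wide
t=4 i7&i8:bne.BR xor.ALU ; 2-wide
t=5 i9&i10:sub.ALU sll.ALU ; 2-wide
t=6 i11:or.ALU ; RAW r3
t=7 i12&i13:and.ALU and.ALU ; 2-wide

ISSUED = 11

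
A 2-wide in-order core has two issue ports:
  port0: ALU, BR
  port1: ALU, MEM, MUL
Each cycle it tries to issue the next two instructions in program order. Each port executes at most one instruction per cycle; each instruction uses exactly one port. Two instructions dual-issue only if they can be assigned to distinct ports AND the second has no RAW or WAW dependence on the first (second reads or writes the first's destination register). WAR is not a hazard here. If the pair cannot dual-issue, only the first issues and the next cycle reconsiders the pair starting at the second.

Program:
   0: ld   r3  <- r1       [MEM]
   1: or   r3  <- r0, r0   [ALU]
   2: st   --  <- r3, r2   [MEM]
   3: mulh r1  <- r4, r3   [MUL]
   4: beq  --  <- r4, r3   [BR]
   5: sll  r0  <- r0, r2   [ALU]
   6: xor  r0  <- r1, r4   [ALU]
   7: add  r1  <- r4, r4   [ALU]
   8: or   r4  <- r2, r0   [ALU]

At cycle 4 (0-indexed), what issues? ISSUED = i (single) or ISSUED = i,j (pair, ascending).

ISSUED = 5

c0: i0 ld.MEM  WAW r3
c1: i1 or.ALU  RAW r3
c2: i2 st.MEM  no-port MEM/MUL
c3: i3+i4 mulh.MUL;beq.BR  2-wide
c4: i5 sll.ALU  WAW r0
c5: i6+i7 xor.ALU;add.ALU  2-wide
c6: i8 or.ALU  tail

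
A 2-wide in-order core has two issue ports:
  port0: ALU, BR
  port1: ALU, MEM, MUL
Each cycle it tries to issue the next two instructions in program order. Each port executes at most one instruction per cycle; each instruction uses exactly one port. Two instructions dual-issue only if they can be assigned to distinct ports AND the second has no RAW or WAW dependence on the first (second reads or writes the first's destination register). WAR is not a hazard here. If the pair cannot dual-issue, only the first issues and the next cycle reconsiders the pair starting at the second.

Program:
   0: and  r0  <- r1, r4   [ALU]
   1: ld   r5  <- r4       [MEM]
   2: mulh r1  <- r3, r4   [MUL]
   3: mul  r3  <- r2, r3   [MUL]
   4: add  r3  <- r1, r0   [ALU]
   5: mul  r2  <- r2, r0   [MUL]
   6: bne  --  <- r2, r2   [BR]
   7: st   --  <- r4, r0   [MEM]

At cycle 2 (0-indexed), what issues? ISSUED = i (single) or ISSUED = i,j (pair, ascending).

ISSUED = 3

#0 head=0: and+ld i0,i1 2-wide
#1 head=2: mulh i2 no-port MUL/MUL
#2 head=3: mul i3 WAW r3
#3 head=4: add+mul i4,i5 2-wide
#4 head=6: bne+st i6,i7 2-wide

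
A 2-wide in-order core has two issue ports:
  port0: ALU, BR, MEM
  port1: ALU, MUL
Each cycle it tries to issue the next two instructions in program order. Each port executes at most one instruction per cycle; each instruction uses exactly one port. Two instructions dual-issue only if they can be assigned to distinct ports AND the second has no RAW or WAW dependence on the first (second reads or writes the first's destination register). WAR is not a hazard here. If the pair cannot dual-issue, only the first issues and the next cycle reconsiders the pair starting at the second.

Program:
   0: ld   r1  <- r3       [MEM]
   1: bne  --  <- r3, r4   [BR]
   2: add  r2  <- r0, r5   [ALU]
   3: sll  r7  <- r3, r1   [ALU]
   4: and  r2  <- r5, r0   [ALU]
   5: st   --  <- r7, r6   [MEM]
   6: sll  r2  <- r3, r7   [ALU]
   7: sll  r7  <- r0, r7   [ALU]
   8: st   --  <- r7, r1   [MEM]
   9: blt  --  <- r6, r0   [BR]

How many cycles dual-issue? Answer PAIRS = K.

PAIRS = 3

t=0 i0:ld.MEM ; no-port MEM/BR
t=1 i1/i2:bne.BR;add.ALU ; dual
t=2 i3/i4:sll.ALU;and.ALU ; dual
t=3 i5/i6:st.MEM;sll.ALU ; dual
t=4 i7:sll.ALU ; RAW r7
t=5 i8:st.MEM ; no-port MEM/BR
t=6 i9:blt.BR ; tail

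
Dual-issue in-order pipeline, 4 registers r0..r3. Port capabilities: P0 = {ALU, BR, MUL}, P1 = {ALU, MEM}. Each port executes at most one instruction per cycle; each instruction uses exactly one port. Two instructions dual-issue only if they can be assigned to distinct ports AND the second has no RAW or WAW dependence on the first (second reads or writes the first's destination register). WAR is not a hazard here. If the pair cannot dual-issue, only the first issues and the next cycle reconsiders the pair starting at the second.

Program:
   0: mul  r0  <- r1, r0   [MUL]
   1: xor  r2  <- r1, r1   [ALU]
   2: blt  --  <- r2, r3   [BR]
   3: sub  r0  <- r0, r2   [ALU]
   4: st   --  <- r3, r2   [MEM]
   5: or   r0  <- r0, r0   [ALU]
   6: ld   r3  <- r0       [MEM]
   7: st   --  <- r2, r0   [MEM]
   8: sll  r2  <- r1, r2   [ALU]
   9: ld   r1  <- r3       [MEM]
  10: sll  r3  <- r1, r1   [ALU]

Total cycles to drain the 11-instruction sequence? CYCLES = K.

CYCLES = 7

c0: i0+i1 mul.MUL/xor.ALU  dual
c1: i2+i3 blt.BR/sub.ALU  dual
c2: i4+i5 st.MEM/or.ALU  dual
c3: i6 ld.MEM  no-port MEM/MEM
c4: i7+i8 st.MEM/sll.ALU  dual
c5: i9 ld.MEM  RAW r1
c6: i10 sll.ALU  tail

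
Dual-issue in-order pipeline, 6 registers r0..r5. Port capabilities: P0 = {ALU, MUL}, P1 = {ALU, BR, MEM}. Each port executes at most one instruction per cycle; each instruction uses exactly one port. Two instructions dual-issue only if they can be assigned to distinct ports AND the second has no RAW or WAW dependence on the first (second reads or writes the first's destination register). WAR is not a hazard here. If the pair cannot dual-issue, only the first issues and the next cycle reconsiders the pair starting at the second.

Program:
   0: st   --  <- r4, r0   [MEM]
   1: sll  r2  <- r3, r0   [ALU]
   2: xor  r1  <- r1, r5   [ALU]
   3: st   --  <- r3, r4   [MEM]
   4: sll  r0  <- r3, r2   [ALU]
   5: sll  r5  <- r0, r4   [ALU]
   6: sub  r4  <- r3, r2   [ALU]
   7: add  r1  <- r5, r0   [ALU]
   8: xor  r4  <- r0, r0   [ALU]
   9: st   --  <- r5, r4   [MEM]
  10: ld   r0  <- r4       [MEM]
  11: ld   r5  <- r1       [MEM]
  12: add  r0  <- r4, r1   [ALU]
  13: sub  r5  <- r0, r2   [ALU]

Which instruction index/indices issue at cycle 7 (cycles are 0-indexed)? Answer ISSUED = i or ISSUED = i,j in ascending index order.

ISSUED = 11,12

#0 head=0: st.MEM+sll.ALU i0&i1 2-wide
#1 head=2: xor.ALU+st.MEM i2&i3 2-wide
#2 head=4: sll.ALU i4 RAW r0
#3 head=5: sll.ALU+sub.ALU i5&i6 2-wide
#4 head=7: add.ALU+xor.ALU i7&i8 2-wide
#5 head=9: st.MEM i9 no-port MEM/MEM
#6 head=10: ld.MEM i10 no-port MEM/MEM
#7 head=11: ld.MEM+add.ALU i11&i12 2-wide
#8 head=13: sub.ALU i13 tail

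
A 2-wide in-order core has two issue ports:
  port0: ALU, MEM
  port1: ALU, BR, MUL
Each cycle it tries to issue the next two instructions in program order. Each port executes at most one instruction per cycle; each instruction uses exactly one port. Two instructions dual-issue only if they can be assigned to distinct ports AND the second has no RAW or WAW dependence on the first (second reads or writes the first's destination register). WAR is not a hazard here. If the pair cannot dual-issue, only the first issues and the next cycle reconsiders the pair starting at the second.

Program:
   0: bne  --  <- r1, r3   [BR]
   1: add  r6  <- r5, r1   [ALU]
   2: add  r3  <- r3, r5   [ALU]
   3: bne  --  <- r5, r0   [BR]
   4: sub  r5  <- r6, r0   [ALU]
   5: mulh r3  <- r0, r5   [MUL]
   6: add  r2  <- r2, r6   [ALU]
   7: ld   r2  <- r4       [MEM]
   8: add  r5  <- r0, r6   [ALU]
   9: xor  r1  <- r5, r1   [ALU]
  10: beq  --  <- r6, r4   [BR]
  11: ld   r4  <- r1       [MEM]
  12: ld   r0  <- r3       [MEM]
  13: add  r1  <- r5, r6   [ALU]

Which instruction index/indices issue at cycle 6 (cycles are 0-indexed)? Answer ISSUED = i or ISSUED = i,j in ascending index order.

c0: i0&i1 bne/add  pair
c1: i2&i3 add/bne  pair
c2: i4 sub  RAW r5
c3: i5&i6 mulh/add  pair
c4: i7&i8 ld/add  pair
c5: i9&i10 xor/beq  pair
c6: i11 ld  no-port MEM/MEM
c7: i12&i13 ld/add  pair

ISSUED = 11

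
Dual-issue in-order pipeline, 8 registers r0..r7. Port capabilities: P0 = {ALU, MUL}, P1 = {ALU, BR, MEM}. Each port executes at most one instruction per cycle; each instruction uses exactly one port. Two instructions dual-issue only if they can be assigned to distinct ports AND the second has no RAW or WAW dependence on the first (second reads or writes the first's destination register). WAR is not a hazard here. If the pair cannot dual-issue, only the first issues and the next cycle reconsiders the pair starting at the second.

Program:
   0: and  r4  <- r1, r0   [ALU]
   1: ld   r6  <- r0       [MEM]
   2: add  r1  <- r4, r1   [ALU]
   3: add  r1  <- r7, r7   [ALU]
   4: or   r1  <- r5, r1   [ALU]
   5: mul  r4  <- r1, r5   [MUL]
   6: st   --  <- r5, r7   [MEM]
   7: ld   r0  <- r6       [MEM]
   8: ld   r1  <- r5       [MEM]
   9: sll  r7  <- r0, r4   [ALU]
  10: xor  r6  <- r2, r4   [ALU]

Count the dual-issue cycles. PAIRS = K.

c0: i0+i1 and.ALU/ld.MEM  dual
c1: i2 add.ALU  WAW r1
c2: i3 add.ALU  RAW+WAW r1
c3: i4 or.ALU  RAW r1
c4: i5+i6 mul.MUL/st.MEM  dual
c5: i7 ld.MEM  no-port MEM/MEM
c6: i8+i9 ld.MEM/sll.ALU  dual
c7: i10 xor.ALU  tail

PAIRS = 3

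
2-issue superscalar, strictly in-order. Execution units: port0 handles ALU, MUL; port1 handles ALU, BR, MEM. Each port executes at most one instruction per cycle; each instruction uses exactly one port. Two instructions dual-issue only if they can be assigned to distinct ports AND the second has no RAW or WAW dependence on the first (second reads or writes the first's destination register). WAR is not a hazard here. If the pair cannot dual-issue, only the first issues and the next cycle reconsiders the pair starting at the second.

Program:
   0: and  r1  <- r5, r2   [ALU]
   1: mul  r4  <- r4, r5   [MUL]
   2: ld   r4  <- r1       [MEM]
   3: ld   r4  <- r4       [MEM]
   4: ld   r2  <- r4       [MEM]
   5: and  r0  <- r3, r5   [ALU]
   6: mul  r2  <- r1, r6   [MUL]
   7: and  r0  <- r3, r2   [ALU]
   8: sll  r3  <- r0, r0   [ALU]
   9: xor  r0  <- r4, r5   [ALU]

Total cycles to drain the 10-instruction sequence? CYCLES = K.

CYCLES = 7

t=0 i0&i1:and;mul ; 2-wide
t=1 i2:ld ; no-port MEM/MEM
t=2 i3:ld ; no-port MEM/MEM
t=3 i4&i5:ld;and ; 2-wide
t=4 i6:mul ; RAW r2
t=5 i7:and ; RAW r0
t=6 i8&i9:sll;xor ; 2-wide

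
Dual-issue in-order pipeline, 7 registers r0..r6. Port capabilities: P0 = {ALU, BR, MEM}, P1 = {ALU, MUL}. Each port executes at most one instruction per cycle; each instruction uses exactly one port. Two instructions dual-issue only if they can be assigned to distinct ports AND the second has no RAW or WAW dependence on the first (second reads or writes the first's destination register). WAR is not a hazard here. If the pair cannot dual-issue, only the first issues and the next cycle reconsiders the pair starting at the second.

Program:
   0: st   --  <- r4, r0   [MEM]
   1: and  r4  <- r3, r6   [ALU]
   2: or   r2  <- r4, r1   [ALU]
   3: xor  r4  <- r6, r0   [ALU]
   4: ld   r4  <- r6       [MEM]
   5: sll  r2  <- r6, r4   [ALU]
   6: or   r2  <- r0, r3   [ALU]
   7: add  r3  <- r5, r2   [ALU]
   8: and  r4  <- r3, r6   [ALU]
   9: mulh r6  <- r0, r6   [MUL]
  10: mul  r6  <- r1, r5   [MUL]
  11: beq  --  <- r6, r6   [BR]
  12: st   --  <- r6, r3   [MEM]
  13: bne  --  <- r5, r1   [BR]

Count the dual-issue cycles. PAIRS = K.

#0 head=0: st.MEM and.ALU i0+i1 2-wide
#1 head=2: or.ALU xor.ALU i2+i3 2-wide
#2 head=4: ld.MEM i4 RAW r4
#3 head=5: sll.ALU i5 WAW r2
#4 head=6: or.ALU i6 RAW r2
#5 head=7: add.ALU i7 RAW r3
#6 head=8: and.ALU mulh.MUL i8+i9 2-wide
#7 head=10: mul.MUL i10 RAW r6
#8 head=11: beq.BR i11 no-port BR/MEM
#9 head=12: st.MEM i12 no-port MEM/BR
#10 head=13: bne.BR i13 tail

PAIRS = 3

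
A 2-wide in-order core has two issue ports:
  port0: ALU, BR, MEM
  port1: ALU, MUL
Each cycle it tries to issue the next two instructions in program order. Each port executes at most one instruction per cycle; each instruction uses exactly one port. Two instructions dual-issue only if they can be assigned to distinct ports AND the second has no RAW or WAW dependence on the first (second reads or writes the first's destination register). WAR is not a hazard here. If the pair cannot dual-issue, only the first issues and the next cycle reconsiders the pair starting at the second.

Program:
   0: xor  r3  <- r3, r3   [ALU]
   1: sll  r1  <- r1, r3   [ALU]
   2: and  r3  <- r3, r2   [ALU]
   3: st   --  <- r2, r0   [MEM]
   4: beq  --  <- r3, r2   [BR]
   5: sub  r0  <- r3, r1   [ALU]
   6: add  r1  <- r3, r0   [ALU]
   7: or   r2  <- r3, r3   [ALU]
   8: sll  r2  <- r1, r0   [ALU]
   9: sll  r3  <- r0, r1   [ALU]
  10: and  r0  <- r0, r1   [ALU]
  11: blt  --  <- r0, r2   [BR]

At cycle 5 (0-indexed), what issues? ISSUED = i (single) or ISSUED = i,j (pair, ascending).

t=0 i0:xor ; RAW r3
t=1 i1&i2:sll+and ; 2-wide
t=2 i3:st ; no-port MEM/BR
t=3 i4&i5:beq+sub ; 2-wide
t=4 i6&i7:add+or ; 2-wide
t=5 i8&i9:sll+sll ; 2-wide
t=6 i10:and ; RAW r0
t=7 i11:blt ; tail

ISSUED = 8,9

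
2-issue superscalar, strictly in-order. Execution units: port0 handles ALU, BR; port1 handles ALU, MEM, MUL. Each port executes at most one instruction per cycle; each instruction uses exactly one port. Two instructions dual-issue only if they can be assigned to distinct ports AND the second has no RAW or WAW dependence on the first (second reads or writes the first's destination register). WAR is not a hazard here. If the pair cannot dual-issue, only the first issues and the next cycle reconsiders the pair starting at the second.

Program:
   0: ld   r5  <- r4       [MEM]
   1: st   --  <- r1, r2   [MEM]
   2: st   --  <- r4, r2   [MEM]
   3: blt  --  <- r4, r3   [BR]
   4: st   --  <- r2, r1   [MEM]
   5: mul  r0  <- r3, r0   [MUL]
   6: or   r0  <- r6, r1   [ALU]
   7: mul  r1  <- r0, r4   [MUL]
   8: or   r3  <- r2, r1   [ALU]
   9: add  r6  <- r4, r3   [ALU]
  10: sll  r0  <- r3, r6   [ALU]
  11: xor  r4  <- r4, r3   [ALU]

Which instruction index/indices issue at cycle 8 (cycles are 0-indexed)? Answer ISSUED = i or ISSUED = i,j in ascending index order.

ISSUED = 9

#0 head=0: ld i0 no-port MEM/MEM
#1 head=1: st i1 no-port MEM/MEM
#2 head=2: st;blt i2/i3 pair
#3 head=4: st i4 no-port MEM/MUL
#4 head=5: mul i5 WAW r0
#5 head=6: or i6 RAW r0
#6 head=7: mul i7 RAW r1
#7 head=8: or i8 RAW r3
#8 head=9: add i9 RAW r6
#9 head=10: sll;xor i10/i11 pair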